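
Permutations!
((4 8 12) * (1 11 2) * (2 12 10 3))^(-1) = (1 2 3 10 8 4 12 11)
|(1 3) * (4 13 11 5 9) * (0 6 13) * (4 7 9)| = |(0 6 13 11 5 4)(1 3)(7 9)| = 6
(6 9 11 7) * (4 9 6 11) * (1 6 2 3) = (1 6 2 3)(4 9)(7 11) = [0, 6, 3, 1, 9, 5, 2, 11, 8, 4, 10, 7]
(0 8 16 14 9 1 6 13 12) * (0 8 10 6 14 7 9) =(0 10 6 13 12 8 16 7 9 1 14) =[10, 14, 2, 3, 4, 5, 13, 9, 16, 1, 6, 11, 8, 12, 0, 15, 7]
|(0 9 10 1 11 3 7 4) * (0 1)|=15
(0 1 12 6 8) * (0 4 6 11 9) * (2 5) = (0 1 12 11 9)(2 5)(4 6 8) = [1, 12, 5, 3, 6, 2, 8, 7, 4, 0, 10, 9, 11]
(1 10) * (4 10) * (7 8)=(1 4 10)(7 8)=[0, 4, 2, 3, 10, 5, 6, 8, 7, 9, 1]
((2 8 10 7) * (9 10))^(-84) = ((2 8 9 10 7))^(-84) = (2 8 9 10 7)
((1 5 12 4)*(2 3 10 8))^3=((1 5 12 4)(2 3 10 8))^3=(1 4 12 5)(2 8 10 3)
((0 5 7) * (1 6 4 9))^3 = ((0 5 7)(1 6 4 9))^3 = (1 9 4 6)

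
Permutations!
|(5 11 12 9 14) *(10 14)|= 6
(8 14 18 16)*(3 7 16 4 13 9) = (3 7 16 8 14 18 4 13 9) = [0, 1, 2, 7, 13, 5, 6, 16, 14, 3, 10, 11, 12, 9, 18, 15, 8, 17, 4]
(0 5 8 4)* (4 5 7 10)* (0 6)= (0 7 10 4 6)(5 8)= [7, 1, 2, 3, 6, 8, 0, 10, 5, 9, 4]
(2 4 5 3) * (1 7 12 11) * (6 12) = (1 7 6 12 11)(2 4 5 3) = [0, 7, 4, 2, 5, 3, 12, 6, 8, 9, 10, 1, 11]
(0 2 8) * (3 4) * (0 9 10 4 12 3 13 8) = [2, 1, 0, 12, 13, 5, 6, 7, 9, 10, 4, 11, 3, 8] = (0 2)(3 12)(4 13 8 9 10)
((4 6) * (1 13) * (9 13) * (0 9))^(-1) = (0 1 13 9)(4 6) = ((0 9 13 1)(4 6))^(-1)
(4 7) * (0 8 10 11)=(0 8 10 11)(4 7)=[8, 1, 2, 3, 7, 5, 6, 4, 10, 9, 11, 0]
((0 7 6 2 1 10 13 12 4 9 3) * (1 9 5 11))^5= ((0 7 6 2 9 3)(1 10 13 12 4 5 11))^5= (0 3 9 2 6 7)(1 5 12 10 11 4 13)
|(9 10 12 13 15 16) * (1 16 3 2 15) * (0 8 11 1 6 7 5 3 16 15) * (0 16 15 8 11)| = 20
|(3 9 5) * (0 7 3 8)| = 6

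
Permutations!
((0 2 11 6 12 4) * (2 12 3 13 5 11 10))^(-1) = ((0 12 4)(2 10)(3 13 5 11 6))^(-1) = (0 4 12)(2 10)(3 6 11 5 13)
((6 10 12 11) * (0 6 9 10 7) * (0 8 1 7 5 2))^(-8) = ((0 6 5 2)(1 7 8)(9 10 12 11))^(-8) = (12)(1 7 8)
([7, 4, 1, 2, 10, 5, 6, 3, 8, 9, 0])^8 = [7, 4, 1, 2, 10, 5, 6, 3, 8, 9, 0]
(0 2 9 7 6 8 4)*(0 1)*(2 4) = (0 4 1)(2 9 7 6 8) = [4, 0, 9, 3, 1, 5, 8, 6, 2, 7]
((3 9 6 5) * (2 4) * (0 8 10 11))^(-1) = ((0 8 10 11)(2 4)(3 9 6 5))^(-1) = (0 11 10 8)(2 4)(3 5 6 9)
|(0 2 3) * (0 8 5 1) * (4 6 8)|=8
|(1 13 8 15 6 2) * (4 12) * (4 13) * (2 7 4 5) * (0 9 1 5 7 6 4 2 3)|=|(0 9 1 7 2 5 3)(4 12 13 8 15)|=35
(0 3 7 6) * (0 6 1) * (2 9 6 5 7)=(0 3 2 9 6 5 7 1)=[3, 0, 9, 2, 4, 7, 5, 1, 8, 6]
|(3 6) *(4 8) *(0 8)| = 6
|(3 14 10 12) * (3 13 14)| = 4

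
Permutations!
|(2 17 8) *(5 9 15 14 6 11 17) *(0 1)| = |(0 1)(2 5 9 15 14 6 11 17 8)| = 18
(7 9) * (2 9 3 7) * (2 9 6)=[0, 1, 6, 7, 4, 5, 2, 3, 8, 9]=(9)(2 6)(3 7)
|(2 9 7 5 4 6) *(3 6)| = 7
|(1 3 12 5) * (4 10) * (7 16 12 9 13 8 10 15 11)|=13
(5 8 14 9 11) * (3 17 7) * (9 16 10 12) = [0, 1, 2, 17, 4, 8, 6, 3, 14, 11, 12, 5, 9, 13, 16, 15, 10, 7] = (3 17 7)(5 8 14 16 10 12 9 11)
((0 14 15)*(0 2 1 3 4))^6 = ((0 14 15 2 1 3 4))^6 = (0 4 3 1 2 15 14)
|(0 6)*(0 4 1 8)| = |(0 6 4 1 8)| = 5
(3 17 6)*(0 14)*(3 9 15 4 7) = (0 14)(3 17 6 9 15 4 7) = [14, 1, 2, 17, 7, 5, 9, 3, 8, 15, 10, 11, 12, 13, 0, 4, 16, 6]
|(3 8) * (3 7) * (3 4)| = |(3 8 7 4)| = 4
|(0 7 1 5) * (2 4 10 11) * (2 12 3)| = |(0 7 1 5)(2 4 10 11 12 3)| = 12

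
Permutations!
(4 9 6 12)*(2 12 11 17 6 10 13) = [0, 1, 12, 3, 9, 5, 11, 7, 8, 10, 13, 17, 4, 2, 14, 15, 16, 6] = (2 12 4 9 10 13)(6 11 17)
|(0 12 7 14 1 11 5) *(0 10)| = |(0 12 7 14 1 11 5 10)| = 8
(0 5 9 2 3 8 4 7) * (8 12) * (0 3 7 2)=(0 5 9)(2 7 3 12 8 4)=[5, 1, 7, 12, 2, 9, 6, 3, 4, 0, 10, 11, 8]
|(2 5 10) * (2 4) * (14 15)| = 4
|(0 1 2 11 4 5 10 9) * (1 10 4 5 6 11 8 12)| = |(0 10 9)(1 2 8 12)(4 6 11 5)| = 12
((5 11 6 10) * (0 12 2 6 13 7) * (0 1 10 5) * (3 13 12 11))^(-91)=((0 11 12 2 6 5 3 13 7 1 10))^(-91)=(0 7 5 12 10 13 6 11 1 3 2)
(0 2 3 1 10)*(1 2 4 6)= (0 4 6 1 10)(2 3)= [4, 10, 3, 2, 6, 5, 1, 7, 8, 9, 0]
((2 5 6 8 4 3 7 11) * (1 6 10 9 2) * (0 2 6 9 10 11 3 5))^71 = (0 2)(1 9 6 8 4 5 11)(3 7)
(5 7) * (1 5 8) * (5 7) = [0, 7, 2, 3, 4, 5, 6, 8, 1] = (1 7 8)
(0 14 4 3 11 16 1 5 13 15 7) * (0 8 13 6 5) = (0 14 4 3 11 16 1)(5 6)(7 8 13 15) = [14, 0, 2, 11, 3, 6, 5, 8, 13, 9, 10, 16, 12, 15, 4, 7, 1]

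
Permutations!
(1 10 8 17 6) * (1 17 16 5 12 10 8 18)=(1 8 16 5 12 10 18)(6 17)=[0, 8, 2, 3, 4, 12, 17, 7, 16, 9, 18, 11, 10, 13, 14, 15, 5, 6, 1]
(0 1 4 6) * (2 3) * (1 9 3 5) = [9, 4, 5, 2, 6, 1, 0, 7, 8, 3] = (0 9 3 2 5 1 4 6)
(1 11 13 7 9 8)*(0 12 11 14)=[12, 14, 2, 3, 4, 5, 6, 9, 1, 8, 10, 13, 11, 7, 0]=(0 12 11 13 7 9 8 1 14)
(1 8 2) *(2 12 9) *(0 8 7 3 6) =(0 8 12 9 2 1 7 3 6) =[8, 7, 1, 6, 4, 5, 0, 3, 12, 2, 10, 11, 9]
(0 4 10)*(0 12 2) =(0 4 10 12 2) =[4, 1, 0, 3, 10, 5, 6, 7, 8, 9, 12, 11, 2]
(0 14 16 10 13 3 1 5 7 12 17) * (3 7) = (0 14 16 10 13 7 12 17)(1 5 3) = [14, 5, 2, 1, 4, 3, 6, 12, 8, 9, 13, 11, 17, 7, 16, 15, 10, 0]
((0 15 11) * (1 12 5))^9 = (15)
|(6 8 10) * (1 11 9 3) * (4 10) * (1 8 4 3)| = 6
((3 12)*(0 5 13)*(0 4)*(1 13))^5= (13)(3 12)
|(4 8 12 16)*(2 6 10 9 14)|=20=|(2 6 10 9 14)(4 8 12 16)|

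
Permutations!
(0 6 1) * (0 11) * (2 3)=(0 6 1 11)(2 3)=[6, 11, 3, 2, 4, 5, 1, 7, 8, 9, 10, 0]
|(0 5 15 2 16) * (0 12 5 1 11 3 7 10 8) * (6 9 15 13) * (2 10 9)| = 18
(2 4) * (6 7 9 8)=[0, 1, 4, 3, 2, 5, 7, 9, 6, 8]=(2 4)(6 7 9 8)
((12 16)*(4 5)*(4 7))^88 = (16)(4 5 7)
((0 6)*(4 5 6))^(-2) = ((0 4 5 6))^(-2) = (0 5)(4 6)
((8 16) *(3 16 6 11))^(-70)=((3 16 8 6 11))^(-70)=(16)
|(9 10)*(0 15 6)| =6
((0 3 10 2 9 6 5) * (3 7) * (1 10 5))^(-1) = ((0 7 3 5)(1 10 2 9 6))^(-1) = (0 5 3 7)(1 6 9 2 10)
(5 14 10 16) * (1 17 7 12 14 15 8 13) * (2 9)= [0, 17, 9, 3, 4, 15, 6, 12, 13, 2, 16, 11, 14, 1, 10, 8, 5, 7]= (1 17 7 12 14 10 16 5 15 8 13)(2 9)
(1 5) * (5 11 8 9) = (1 11 8 9 5) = [0, 11, 2, 3, 4, 1, 6, 7, 9, 5, 10, 8]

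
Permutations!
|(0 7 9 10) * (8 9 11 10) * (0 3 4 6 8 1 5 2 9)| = |(0 7 11 10 3 4 6 8)(1 5 2 9)| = 8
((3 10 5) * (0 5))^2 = ((0 5 3 10))^2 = (0 3)(5 10)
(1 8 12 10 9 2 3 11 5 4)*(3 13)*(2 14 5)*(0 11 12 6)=(0 11 2 13 3 12 10 9 14 5 4 1 8 6)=[11, 8, 13, 12, 1, 4, 0, 7, 6, 14, 9, 2, 10, 3, 5]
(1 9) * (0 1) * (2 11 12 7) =[1, 9, 11, 3, 4, 5, 6, 2, 8, 0, 10, 12, 7] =(0 1 9)(2 11 12 7)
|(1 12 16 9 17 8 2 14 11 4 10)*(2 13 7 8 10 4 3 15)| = 30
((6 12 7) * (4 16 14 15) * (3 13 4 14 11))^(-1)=(3 11 16 4 13)(6 7 12)(14 15)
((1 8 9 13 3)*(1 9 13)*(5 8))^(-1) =((1 5 8 13 3 9))^(-1) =(1 9 3 13 8 5)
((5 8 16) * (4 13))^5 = ((4 13)(5 8 16))^5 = (4 13)(5 16 8)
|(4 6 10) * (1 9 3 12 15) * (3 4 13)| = 9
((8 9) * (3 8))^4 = (3 8 9)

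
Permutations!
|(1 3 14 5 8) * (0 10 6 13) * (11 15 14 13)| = 11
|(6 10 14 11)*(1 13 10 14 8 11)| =|(1 13 10 8 11 6 14)| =7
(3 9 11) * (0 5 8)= (0 5 8)(3 9 11)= [5, 1, 2, 9, 4, 8, 6, 7, 0, 11, 10, 3]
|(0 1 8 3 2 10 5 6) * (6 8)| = |(0 1 6)(2 10 5 8 3)| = 15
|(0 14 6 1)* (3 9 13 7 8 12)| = |(0 14 6 1)(3 9 13 7 8 12)| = 12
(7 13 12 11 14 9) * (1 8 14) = (1 8 14 9 7 13 12 11) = [0, 8, 2, 3, 4, 5, 6, 13, 14, 7, 10, 1, 11, 12, 9]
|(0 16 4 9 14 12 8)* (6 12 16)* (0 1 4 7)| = 10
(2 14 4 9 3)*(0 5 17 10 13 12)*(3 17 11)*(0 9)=(0 5 11 3 2 14 4)(9 17 10 13 12)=[5, 1, 14, 2, 0, 11, 6, 7, 8, 17, 13, 3, 9, 12, 4, 15, 16, 10]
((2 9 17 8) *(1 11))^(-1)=(1 11)(2 8 17 9)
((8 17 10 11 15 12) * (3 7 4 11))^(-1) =(3 10 17 8 12 15 11 4 7)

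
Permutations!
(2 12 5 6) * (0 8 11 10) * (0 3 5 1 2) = [8, 2, 12, 5, 4, 6, 0, 7, 11, 9, 3, 10, 1] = (0 8 11 10 3 5 6)(1 2 12)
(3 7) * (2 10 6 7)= (2 10 6 7 3)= [0, 1, 10, 2, 4, 5, 7, 3, 8, 9, 6]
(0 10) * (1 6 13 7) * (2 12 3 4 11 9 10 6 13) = (0 6 2 12 3 4 11 9 10)(1 13 7) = [6, 13, 12, 4, 11, 5, 2, 1, 8, 10, 0, 9, 3, 7]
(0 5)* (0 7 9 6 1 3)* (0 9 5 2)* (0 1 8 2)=(1 3 9 6 8 2)(5 7)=[0, 3, 1, 9, 4, 7, 8, 5, 2, 6]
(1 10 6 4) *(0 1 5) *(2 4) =[1, 10, 4, 3, 5, 0, 2, 7, 8, 9, 6] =(0 1 10 6 2 4 5)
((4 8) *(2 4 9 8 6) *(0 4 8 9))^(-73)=(9)(0 6 8 4 2)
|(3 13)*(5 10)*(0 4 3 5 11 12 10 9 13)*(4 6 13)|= 21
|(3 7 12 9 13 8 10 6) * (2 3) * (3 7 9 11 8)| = 21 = |(2 7 12 11 8 10 6)(3 9 13)|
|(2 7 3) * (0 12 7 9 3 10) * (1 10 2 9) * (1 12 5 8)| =30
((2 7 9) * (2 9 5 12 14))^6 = (2 7 5 12 14)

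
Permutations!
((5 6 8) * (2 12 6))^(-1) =(2 5 8 6 12)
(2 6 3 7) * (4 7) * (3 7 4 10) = [0, 1, 6, 10, 4, 5, 7, 2, 8, 9, 3] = (2 6 7)(3 10)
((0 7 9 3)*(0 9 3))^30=(0 3)(7 9)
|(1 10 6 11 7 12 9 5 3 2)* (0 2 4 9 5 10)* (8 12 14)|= 33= |(0 2 1)(3 4 9 10 6 11 7 14 8 12 5)|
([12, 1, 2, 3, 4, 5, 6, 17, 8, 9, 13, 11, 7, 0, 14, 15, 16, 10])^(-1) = [13, 1, 2, 3, 4, 5, 6, 12, 8, 9, 17, 11, 0, 10, 14, 15, 16, 7]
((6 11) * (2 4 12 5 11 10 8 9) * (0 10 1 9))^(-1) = (0 8 10)(1 6 11 5 12 4 2 9)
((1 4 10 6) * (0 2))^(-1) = (0 2)(1 6 10 4) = ((0 2)(1 4 10 6))^(-1)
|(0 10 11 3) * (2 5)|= |(0 10 11 3)(2 5)|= 4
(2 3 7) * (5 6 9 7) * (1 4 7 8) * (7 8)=(1 4 8)(2 3 5 6 9 7)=[0, 4, 3, 5, 8, 6, 9, 2, 1, 7]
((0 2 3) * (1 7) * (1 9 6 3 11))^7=((0 2 11 1 7 9 6 3))^7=(0 3 6 9 7 1 11 2)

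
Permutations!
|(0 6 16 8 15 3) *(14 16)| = |(0 6 14 16 8 15 3)| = 7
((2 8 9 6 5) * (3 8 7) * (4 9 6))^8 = (9)(2 3 6)(5 7 8)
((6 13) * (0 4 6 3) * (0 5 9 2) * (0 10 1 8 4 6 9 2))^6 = (0 10 6 1 13 8 3 4 5 9 2) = ((0 6 13 3 5 2 10 1 8 4 9))^6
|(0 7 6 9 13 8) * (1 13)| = |(0 7 6 9 1 13 8)| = 7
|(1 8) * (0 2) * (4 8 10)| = 4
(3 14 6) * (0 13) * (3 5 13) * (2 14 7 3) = (0 2 14 6 5 13)(3 7) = [2, 1, 14, 7, 4, 13, 5, 3, 8, 9, 10, 11, 12, 0, 6]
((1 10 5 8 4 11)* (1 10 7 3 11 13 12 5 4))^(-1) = ((1 7 3 11 10 4 13 12 5 8))^(-1) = (1 8 5 12 13 4 10 11 3 7)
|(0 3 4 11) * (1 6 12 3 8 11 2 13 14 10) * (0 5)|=|(0 8 11 5)(1 6 12 3 4 2 13 14 10)|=36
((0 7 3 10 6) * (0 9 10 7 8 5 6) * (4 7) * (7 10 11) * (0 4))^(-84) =((0 8 5 6 9 11 7 3)(4 10))^(-84) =(0 9)(3 6)(5 7)(8 11)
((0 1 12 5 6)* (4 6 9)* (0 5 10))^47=(0 10 12 1)(4 9 5 6)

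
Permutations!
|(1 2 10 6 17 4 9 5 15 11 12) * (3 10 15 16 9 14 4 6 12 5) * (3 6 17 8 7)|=|(17)(1 2 15 11 5 16 9 6 8 7 3 10 12)(4 14)|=26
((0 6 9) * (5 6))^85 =((0 5 6 9))^85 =(0 5 6 9)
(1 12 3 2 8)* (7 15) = [0, 12, 8, 2, 4, 5, 6, 15, 1, 9, 10, 11, 3, 13, 14, 7] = (1 12 3 2 8)(7 15)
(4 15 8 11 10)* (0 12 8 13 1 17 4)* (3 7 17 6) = (0 12 8 11 10)(1 6 3 7 17 4 15 13) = [12, 6, 2, 7, 15, 5, 3, 17, 11, 9, 0, 10, 8, 1, 14, 13, 16, 4]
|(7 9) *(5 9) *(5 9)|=2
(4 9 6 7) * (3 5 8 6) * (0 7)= (0 7 4 9 3 5 8 6)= [7, 1, 2, 5, 9, 8, 0, 4, 6, 3]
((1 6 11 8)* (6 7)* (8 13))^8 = ((1 7 6 11 13 8))^8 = (1 6 13)(7 11 8)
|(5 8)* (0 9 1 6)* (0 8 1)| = 4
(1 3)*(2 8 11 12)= (1 3)(2 8 11 12)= [0, 3, 8, 1, 4, 5, 6, 7, 11, 9, 10, 12, 2]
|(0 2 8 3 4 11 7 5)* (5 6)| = 9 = |(0 2 8 3 4 11 7 6 5)|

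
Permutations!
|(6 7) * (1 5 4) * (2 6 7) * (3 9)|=|(1 5 4)(2 6)(3 9)|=6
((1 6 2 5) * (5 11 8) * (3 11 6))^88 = (1 8 3 5 11)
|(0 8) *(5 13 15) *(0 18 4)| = |(0 8 18 4)(5 13 15)| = 12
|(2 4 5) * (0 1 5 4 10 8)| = |(0 1 5 2 10 8)| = 6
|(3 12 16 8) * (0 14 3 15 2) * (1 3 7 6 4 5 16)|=30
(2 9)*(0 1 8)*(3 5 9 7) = (0 1 8)(2 7 3 5 9) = [1, 8, 7, 5, 4, 9, 6, 3, 0, 2]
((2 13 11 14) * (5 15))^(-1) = (2 14 11 13)(5 15)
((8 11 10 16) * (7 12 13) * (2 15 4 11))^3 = (2 11 8 4 16 15 10)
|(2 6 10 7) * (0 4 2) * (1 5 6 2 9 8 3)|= |(0 4 9 8 3 1 5 6 10 7)|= 10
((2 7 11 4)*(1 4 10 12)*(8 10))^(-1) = ((1 4 2 7 11 8 10 12))^(-1) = (1 12 10 8 11 7 2 4)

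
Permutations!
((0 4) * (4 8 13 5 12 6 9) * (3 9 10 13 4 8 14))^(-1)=(0 4 8 9 3 14)(5 13 10 6 12)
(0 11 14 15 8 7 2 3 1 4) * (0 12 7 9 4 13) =[11, 13, 3, 1, 12, 5, 6, 2, 9, 4, 10, 14, 7, 0, 15, 8] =(0 11 14 15 8 9 4 12 7 2 3 1 13)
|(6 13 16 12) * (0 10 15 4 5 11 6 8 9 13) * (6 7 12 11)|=|(0 10 15 4 5 6)(7 12 8 9 13 16 11)|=42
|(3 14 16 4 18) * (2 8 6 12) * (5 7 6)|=|(2 8 5 7 6 12)(3 14 16 4 18)|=30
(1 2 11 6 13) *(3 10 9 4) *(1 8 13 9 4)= [0, 2, 11, 10, 3, 5, 9, 7, 13, 1, 4, 6, 12, 8]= (1 2 11 6 9)(3 10 4)(8 13)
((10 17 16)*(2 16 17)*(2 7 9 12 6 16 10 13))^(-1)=((17)(2 10 7 9 12 6 16 13))^(-1)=(17)(2 13 16 6 12 9 7 10)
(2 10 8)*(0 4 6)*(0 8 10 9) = (10)(0 4 6 8 2 9) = [4, 1, 9, 3, 6, 5, 8, 7, 2, 0, 10]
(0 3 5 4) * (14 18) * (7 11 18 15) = (0 3 5 4)(7 11 18 14 15) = [3, 1, 2, 5, 0, 4, 6, 11, 8, 9, 10, 18, 12, 13, 15, 7, 16, 17, 14]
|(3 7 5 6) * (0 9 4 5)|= |(0 9 4 5 6 3 7)|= 7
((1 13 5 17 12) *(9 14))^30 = (17) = ((1 13 5 17 12)(9 14))^30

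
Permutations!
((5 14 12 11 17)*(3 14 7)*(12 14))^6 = ((3 12 11 17 5 7))^6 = (17)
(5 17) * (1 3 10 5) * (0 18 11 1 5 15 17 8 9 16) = (0 18 11 1 3 10 15 17 5 8 9 16) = [18, 3, 2, 10, 4, 8, 6, 7, 9, 16, 15, 1, 12, 13, 14, 17, 0, 5, 11]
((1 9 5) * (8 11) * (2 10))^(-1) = (1 5 9)(2 10)(8 11) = ((1 9 5)(2 10)(8 11))^(-1)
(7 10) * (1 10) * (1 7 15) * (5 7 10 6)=(1 6 5 7 10 15)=[0, 6, 2, 3, 4, 7, 5, 10, 8, 9, 15, 11, 12, 13, 14, 1]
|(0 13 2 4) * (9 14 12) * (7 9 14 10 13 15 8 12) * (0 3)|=12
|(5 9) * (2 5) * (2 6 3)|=5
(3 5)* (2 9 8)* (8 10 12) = (2 9 10 12 8)(3 5) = [0, 1, 9, 5, 4, 3, 6, 7, 2, 10, 12, 11, 8]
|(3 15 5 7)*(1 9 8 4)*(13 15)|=20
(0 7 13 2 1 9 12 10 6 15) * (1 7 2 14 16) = (0 2 7 13 14 16 1 9 12 10 6 15) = [2, 9, 7, 3, 4, 5, 15, 13, 8, 12, 6, 11, 10, 14, 16, 0, 1]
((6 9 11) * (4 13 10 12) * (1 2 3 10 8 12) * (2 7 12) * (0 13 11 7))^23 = ((0 13 8 2 3 10 1)(4 11 6 9 7 12))^23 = (0 8 3 1 13 2 10)(4 12 7 9 6 11)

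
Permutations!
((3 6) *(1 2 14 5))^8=(14)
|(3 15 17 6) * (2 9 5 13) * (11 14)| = 4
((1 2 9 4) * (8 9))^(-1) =(1 4 9 8 2)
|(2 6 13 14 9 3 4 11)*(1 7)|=8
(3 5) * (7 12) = (3 5)(7 12) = [0, 1, 2, 5, 4, 3, 6, 12, 8, 9, 10, 11, 7]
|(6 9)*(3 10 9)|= 4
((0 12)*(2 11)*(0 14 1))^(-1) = (0 1 14 12)(2 11)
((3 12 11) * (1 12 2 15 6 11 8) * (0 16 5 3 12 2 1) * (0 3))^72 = ((0 16 5)(1 2 15 6 11 12 8 3))^72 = (16)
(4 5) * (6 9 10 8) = (4 5)(6 9 10 8) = [0, 1, 2, 3, 5, 4, 9, 7, 6, 10, 8]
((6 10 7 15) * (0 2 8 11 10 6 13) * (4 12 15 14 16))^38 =((0 2 8 11 10 7 14 16 4 12 15 13))^38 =(0 8 10 14 4 15)(2 11 7 16 12 13)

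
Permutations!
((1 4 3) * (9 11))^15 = (9 11)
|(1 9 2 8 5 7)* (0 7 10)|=|(0 7 1 9 2 8 5 10)|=8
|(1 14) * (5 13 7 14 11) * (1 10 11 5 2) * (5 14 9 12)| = 5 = |(1 14 10 11 2)(5 13 7 9 12)|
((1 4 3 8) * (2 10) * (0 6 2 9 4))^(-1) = ((0 6 2 10 9 4 3 8 1))^(-1) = (0 1 8 3 4 9 10 2 6)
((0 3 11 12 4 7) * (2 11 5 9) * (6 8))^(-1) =((0 3 5 9 2 11 12 4 7)(6 8))^(-1) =(0 7 4 12 11 2 9 5 3)(6 8)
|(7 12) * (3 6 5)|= |(3 6 5)(7 12)|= 6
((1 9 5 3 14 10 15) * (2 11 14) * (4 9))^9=((1 4 9 5 3 2 11 14 10 15))^9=(1 15 10 14 11 2 3 5 9 4)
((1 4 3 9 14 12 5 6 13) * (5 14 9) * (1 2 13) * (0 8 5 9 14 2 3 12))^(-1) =(0 14 9 3 13 2 12 4 1 6 5 8)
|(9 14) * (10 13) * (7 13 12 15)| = 10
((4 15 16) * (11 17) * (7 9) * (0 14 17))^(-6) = ((0 14 17 11)(4 15 16)(7 9))^(-6) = (0 17)(11 14)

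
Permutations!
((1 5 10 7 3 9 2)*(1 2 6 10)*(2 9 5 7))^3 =(1 5 3 7)(2 10 6 9)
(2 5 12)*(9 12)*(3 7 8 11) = [0, 1, 5, 7, 4, 9, 6, 8, 11, 12, 10, 3, 2] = (2 5 9 12)(3 7 8 11)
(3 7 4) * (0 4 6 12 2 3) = [4, 1, 3, 7, 0, 5, 12, 6, 8, 9, 10, 11, 2] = (0 4)(2 3 7 6 12)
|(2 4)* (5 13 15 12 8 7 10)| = 14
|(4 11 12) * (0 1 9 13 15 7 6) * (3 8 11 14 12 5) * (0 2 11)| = |(0 1 9 13 15 7 6 2 11 5 3 8)(4 14 12)| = 12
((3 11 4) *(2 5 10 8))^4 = (3 11 4)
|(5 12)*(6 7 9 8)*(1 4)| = |(1 4)(5 12)(6 7 9 8)| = 4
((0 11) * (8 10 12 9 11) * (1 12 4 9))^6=(12)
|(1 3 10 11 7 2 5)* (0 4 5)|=|(0 4 5 1 3 10 11 7 2)|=9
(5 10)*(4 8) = (4 8)(5 10) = [0, 1, 2, 3, 8, 10, 6, 7, 4, 9, 5]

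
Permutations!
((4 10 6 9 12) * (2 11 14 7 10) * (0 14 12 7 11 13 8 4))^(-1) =((0 14 11 12)(2 13 8 4)(6 9 7 10))^(-1) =(0 12 11 14)(2 4 8 13)(6 10 7 9)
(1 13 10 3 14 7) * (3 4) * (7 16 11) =[0, 13, 2, 14, 3, 5, 6, 1, 8, 9, 4, 7, 12, 10, 16, 15, 11] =(1 13 10 4 3 14 16 11 7)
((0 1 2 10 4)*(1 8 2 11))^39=(0 4 10 2 8)(1 11)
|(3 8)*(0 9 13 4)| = |(0 9 13 4)(3 8)| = 4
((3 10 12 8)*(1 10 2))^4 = ((1 10 12 8 3 2))^4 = (1 3 12)(2 8 10)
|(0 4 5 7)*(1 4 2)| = 6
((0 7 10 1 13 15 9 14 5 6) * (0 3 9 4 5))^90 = ((0 7 10 1 13 15 4 5 6 3 9 14))^90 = (0 4)(1 3)(5 7)(6 10)(9 13)(14 15)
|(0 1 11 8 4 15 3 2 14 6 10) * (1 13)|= 12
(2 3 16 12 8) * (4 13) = (2 3 16 12 8)(4 13) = [0, 1, 3, 16, 13, 5, 6, 7, 2, 9, 10, 11, 8, 4, 14, 15, 12]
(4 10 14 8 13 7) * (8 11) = [0, 1, 2, 3, 10, 5, 6, 4, 13, 9, 14, 8, 12, 7, 11] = (4 10 14 11 8 13 7)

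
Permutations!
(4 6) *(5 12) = (4 6)(5 12) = [0, 1, 2, 3, 6, 12, 4, 7, 8, 9, 10, 11, 5]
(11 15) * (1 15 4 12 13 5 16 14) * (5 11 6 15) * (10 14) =(1 5 16 10 14)(4 12 13 11)(6 15) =[0, 5, 2, 3, 12, 16, 15, 7, 8, 9, 14, 4, 13, 11, 1, 6, 10]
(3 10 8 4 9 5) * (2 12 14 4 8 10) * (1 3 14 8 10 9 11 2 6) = (1 3 6)(2 12 8 10 9 5 14 4 11) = [0, 3, 12, 6, 11, 14, 1, 7, 10, 5, 9, 2, 8, 13, 4]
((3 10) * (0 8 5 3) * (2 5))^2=((0 8 2 5 3 10))^2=(0 2 3)(5 10 8)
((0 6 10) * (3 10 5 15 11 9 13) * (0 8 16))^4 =((0 6 5 15 11 9 13 3 10 8 16))^4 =(0 11 10 6 9 8 5 13 16 15 3)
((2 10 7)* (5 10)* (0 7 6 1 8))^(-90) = ((0 7 2 5 10 6 1 8))^(-90) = (0 1 10 2)(5 7 8 6)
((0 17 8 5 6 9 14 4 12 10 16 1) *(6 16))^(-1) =((0 17 8 5 16 1)(4 12 10 6 9 14))^(-1) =(0 1 16 5 8 17)(4 14 9 6 10 12)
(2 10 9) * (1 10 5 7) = (1 10 9 2 5 7) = [0, 10, 5, 3, 4, 7, 6, 1, 8, 2, 9]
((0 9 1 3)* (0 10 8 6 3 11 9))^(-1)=(1 9 11)(3 6 8 10)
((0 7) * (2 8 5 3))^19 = ((0 7)(2 8 5 3))^19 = (0 7)(2 3 5 8)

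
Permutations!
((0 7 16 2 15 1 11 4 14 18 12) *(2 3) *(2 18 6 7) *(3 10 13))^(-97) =(0 7 2 16 15 10 1 13 11 3 4 18 14 12 6)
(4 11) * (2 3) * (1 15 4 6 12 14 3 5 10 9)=(1 15 4 11 6 12 14 3 2 5 10 9)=[0, 15, 5, 2, 11, 10, 12, 7, 8, 1, 9, 6, 14, 13, 3, 4]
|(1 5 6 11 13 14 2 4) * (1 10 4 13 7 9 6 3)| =12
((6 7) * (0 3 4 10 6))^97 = ((0 3 4 10 6 7))^97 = (0 3 4 10 6 7)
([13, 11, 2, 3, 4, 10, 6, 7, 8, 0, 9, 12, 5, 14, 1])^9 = [0, 1, 2, 3, 4, 5, 6, 7, 8, 9, 10, 11, 12, 13, 14]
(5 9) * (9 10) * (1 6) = (1 6)(5 10 9) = [0, 6, 2, 3, 4, 10, 1, 7, 8, 5, 9]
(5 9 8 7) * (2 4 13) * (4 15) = (2 15 4 13)(5 9 8 7) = [0, 1, 15, 3, 13, 9, 6, 5, 7, 8, 10, 11, 12, 2, 14, 4]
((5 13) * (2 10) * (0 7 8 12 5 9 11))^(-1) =(0 11 9 13 5 12 8 7)(2 10)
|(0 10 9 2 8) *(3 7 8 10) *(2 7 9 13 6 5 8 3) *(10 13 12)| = |(0 2 13 6 5 8)(3 9 7)(10 12)| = 6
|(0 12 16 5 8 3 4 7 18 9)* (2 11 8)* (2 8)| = 10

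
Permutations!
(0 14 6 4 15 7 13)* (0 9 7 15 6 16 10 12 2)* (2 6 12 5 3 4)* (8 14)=(0 8 14 16 10 5 3 4 12 6 2)(7 13 9)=[8, 1, 0, 4, 12, 3, 2, 13, 14, 7, 5, 11, 6, 9, 16, 15, 10]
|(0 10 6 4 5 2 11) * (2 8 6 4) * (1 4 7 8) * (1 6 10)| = 21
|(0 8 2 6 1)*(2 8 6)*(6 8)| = 4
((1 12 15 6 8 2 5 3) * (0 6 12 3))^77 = (0 8 5 6 2)(1 3)(12 15)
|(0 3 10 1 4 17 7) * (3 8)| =|(0 8 3 10 1 4 17 7)| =8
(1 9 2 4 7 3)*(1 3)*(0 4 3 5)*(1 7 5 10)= (0 4 5)(1 9 2 3 10)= [4, 9, 3, 10, 5, 0, 6, 7, 8, 2, 1]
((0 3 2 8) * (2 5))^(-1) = (0 8 2 5 3)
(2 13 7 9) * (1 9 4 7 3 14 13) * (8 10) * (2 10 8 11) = (1 9 10 11 2)(3 14 13)(4 7) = [0, 9, 1, 14, 7, 5, 6, 4, 8, 10, 11, 2, 12, 3, 13]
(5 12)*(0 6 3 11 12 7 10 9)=(0 6 3 11 12 5 7 10 9)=[6, 1, 2, 11, 4, 7, 3, 10, 8, 0, 9, 12, 5]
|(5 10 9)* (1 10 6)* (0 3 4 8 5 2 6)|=|(0 3 4 8 5)(1 10 9 2 6)|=5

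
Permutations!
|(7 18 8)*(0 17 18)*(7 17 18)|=|(0 18 8 17 7)|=5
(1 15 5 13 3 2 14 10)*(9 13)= (1 15 5 9 13 3 2 14 10)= [0, 15, 14, 2, 4, 9, 6, 7, 8, 13, 1, 11, 12, 3, 10, 5]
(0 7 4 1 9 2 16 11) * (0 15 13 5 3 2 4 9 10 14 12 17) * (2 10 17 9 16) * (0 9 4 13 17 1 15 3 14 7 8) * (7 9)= (0 8)(3 10 9 13 5 14 12 4 15 17 7 16 11)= [8, 1, 2, 10, 15, 14, 6, 16, 0, 13, 9, 3, 4, 5, 12, 17, 11, 7]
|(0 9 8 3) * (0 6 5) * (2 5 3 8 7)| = 10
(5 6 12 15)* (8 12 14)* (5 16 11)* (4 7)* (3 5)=(3 5 6 14 8 12 15 16 11)(4 7)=[0, 1, 2, 5, 7, 6, 14, 4, 12, 9, 10, 3, 15, 13, 8, 16, 11]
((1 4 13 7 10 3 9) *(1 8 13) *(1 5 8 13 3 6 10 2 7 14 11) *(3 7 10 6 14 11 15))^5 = (1 2 9 5 14 11 7 3 4 10 13 8 15)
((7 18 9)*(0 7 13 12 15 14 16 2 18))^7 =(0 7)(2 16 14 15 12 13 9 18)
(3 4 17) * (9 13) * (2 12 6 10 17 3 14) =(2 12 6 10 17 14)(3 4)(9 13) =[0, 1, 12, 4, 3, 5, 10, 7, 8, 13, 17, 11, 6, 9, 2, 15, 16, 14]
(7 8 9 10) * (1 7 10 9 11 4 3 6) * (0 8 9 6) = [8, 7, 2, 0, 3, 5, 1, 9, 11, 6, 10, 4] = (0 8 11 4 3)(1 7 9 6)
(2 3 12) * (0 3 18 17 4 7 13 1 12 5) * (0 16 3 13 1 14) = (0 13 14)(1 12 2 18 17 4 7)(3 5 16) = [13, 12, 18, 5, 7, 16, 6, 1, 8, 9, 10, 11, 2, 14, 0, 15, 3, 4, 17]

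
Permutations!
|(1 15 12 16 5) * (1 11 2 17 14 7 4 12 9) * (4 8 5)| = 21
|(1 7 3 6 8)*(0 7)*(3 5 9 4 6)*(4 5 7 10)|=6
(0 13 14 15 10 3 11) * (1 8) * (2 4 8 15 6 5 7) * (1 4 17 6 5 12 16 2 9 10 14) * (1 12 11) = (0 13 12 16 2 17 6 11)(1 15 14 5 7 9 10 3)(4 8) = [13, 15, 17, 1, 8, 7, 11, 9, 4, 10, 3, 0, 16, 12, 5, 14, 2, 6]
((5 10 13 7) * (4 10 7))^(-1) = (4 13 10)(5 7)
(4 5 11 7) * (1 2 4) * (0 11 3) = (0 11 7 1 2 4 5 3) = [11, 2, 4, 0, 5, 3, 6, 1, 8, 9, 10, 7]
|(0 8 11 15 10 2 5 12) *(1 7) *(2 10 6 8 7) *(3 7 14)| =8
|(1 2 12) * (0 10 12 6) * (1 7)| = |(0 10 12 7 1 2 6)| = 7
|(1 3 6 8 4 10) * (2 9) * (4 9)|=|(1 3 6 8 9 2 4 10)|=8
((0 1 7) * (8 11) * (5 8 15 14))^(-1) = ((0 1 7)(5 8 11 15 14))^(-1) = (0 7 1)(5 14 15 11 8)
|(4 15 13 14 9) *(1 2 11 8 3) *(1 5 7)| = |(1 2 11 8 3 5 7)(4 15 13 14 9)| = 35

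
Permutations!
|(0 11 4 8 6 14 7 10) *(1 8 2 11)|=|(0 1 8 6 14 7 10)(2 11 4)|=21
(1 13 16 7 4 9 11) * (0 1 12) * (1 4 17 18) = (0 4 9 11 12)(1 13 16 7 17 18) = [4, 13, 2, 3, 9, 5, 6, 17, 8, 11, 10, 12, 0, 16, 14, 15, 7, 18, 1]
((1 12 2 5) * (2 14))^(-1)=((1 12 14 2 5))^(-1)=(1 5 2 14 12)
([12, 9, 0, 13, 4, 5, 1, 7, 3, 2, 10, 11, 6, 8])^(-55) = (0 2 9 1 6 12)(3 8 13)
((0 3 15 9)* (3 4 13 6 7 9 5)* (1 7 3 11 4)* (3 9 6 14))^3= (0 6 1 9 7)(3 11 14 5 13 15 4)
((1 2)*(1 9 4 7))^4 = (1 7 4 9 2)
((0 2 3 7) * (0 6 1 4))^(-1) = (0 4 1 6 7 3 2)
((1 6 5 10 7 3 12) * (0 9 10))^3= (0 7 1)(3 6 9)(5 10 12)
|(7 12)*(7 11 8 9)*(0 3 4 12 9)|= 6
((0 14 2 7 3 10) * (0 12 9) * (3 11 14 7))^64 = (0 7 11 14 2 3 10 12 9)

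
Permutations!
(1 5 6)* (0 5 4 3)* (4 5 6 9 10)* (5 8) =(0 6 1 8 5 9 10 4 3) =[6, 8, 2, 0, 3, 9, 1, 7, 5, 10, 4]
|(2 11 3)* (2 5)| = |(2 11 3 5)| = 4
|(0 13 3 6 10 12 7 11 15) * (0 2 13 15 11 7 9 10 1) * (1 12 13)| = 12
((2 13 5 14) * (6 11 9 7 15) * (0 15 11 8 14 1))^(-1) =(0 1 5 13 2 14 8 6 15)(7 9 11)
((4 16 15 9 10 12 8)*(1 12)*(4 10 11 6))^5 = (1 12 8 10)(4 6 11 9 15 16)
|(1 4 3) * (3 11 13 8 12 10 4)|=6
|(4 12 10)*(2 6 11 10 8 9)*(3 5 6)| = 10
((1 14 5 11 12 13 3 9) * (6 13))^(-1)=((1 14 5 11 12 6 13 3 9))^(-1)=(1 9 3 13 6 12 11 5 14)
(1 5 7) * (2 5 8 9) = (1 8 9 2 5 7) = [0, 8, 5, 3, 4, 7, 6, 1, 9, 2]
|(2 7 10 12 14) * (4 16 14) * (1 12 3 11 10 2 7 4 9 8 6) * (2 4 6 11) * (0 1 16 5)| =|(0 1 12 9 8 11 10 3 2 6 16 14 7 4 5)| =15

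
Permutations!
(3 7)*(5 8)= (3 7)(5 8)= [0, 1, 2, 7, 4, 8, 6, 3, 5]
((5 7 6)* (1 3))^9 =(7)(1 3)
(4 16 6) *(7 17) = (4 16 6)(7 17) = [0, 1, 2, 3, 16, 5, 4, 17, 8, 9, 10, 11, 12, 13, 14, 15, 6, 7]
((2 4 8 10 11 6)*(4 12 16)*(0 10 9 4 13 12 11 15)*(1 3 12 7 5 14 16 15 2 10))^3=((0 1 3 12 15)(2 11 6 10)(4 8 9)(5 14 16 13 7))^3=(0 12 1 15 3)(2 10 6 11)(5 13 14 7 16)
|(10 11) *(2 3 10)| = 4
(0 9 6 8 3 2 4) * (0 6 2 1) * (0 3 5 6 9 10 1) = (0 10 1 3)(2 4 9)(5 6 8) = [10, 3, 4, 0, 9, 6, 8, 7, 5, 2, 1]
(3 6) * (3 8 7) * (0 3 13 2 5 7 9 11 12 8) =[3, 1, 5, 6, 4, 7, 0, 13, 9, 11, 10, 12, 8, 2] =(0 3 6)(2 5 7 13)(8 9 11 12)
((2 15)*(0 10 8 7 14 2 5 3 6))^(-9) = ((0 10 8 7 14 2 15 5 3 6))^(-9) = (0 10 8 7 14 2 15 5 3 6)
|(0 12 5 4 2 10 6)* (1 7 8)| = 21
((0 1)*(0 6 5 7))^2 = (0 6 7 1 5)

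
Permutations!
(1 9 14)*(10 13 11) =(1 9 14)(10 13 11) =[0, 9, 2, 3, 4, 5, 6, 7, 8, 14, 13, 10, 12, 11, 1]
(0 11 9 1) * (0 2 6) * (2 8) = (0 11 9 1 8 2 6) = [11, 8, 6, 3, 4, 5, 0, 7, 2, 1, 10, 9]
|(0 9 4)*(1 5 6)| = |(0 9 4)(1 5 6)| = 3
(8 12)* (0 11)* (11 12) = [12, 1, 2, 3, 4, 5, 6, 7, 11, 9, 10, 0, 8] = (0 12 8 11)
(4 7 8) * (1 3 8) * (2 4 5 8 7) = (1 3 7)(2 4)(5 8) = [0, 3, 4, 7, 2, 8, 6, 1, 5]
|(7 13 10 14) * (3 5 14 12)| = |(3 5 14 7 13 10 12)| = 7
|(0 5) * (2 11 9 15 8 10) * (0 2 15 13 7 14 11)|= |(0 5 2)(7 14 11 9 13)(8 10 15)|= 15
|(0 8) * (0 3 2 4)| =5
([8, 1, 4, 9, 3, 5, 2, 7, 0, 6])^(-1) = (0 8)(2 6 9 3 4)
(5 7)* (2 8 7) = (2 8 7 5) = [0, 1, 8, 3, 4, 2, 6, 5, 7]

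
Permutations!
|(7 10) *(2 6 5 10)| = |(2 6 5 10 7)| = 5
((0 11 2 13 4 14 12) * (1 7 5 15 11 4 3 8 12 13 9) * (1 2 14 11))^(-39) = (0 4 11 14 13 3 8 12)(1 7 5 15)(2 9)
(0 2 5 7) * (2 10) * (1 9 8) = [10, 9, 5, 3, 4, 7, 6, 0, 1, 8, 2] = (0 10 2 5 7)(1 9 8)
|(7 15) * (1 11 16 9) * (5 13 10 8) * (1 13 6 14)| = 10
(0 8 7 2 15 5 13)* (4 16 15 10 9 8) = (0 4 16 15 5 13)(2 10 9 8 7) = [4, 1, 10, 3, 16, 13, 6, 2, 7, 8, 9, 11, 12, 0, 14, 5, 15]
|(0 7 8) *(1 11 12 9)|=12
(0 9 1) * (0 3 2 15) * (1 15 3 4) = (0 9 15)(1 4)(2 3) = [9, 4, 3, 2, 1, 5, 6, 7, 8, 15, 10, 11, 12, 13, 14, 0]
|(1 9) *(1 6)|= |(1 9 6)|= 3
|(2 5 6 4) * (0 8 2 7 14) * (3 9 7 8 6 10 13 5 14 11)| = 12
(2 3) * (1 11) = [0, 11, 3, 2, 4, 5, 6, 7, 8, 9, 10, 1] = (1 11)(2 3)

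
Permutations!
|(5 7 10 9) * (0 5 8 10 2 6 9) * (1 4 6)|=10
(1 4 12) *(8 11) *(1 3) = (1 4 12 3)(8 11) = [0, 4, 2, 1, 12, 5, 6, 7, 11, 9, 10, 8, 3]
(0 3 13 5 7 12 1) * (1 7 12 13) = (0 3 1)(5 12 7 13) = [3, 0, 2, 1, 4, 12, 6, 13, 8, 9, 10, 11, 7, 5]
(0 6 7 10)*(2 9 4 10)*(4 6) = (0 4 10)(2 9 6 7) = [4, 1, 9, 3, 10, 5, 7, 2, 8, 6, 0]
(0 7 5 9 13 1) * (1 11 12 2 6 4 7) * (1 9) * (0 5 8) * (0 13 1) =[9, 5, 6, 3, 7, 0, 4, 8, 13, 1, 10, 12, 2, 11] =(0 9 1 5)(2 6 4 7 8 13 11 12)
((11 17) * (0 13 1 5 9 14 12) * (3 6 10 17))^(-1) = ((0 13 1 5 9 14 12)(3 6 10 17 11))^(-1) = (0 12 14 9 5 1 13)(3 11 17 10 6)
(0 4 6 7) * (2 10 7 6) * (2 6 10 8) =(0 4 6 10 7)(2 8) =[4, 1, 8, 3, 6, 5, 10, 0, 2, 9, 7]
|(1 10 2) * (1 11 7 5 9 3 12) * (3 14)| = |(1 10 2 11 7 5 9 14 3 12)| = 10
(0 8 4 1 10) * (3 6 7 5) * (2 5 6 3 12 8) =(0 2 5 12 8 4 1 10)(6 7) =[2, 10, 5, 3, 1, 12, 7, 6, 4, 9, 0, 11, 8]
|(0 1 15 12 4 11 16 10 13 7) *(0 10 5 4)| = 12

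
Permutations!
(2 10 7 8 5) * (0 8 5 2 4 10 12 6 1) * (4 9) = (0 8 2 12 6 1)(4 10 7 5 9) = [8, 0, 12, 3, 10, 9, 1, 5, 2, 4, 7, 11, 6]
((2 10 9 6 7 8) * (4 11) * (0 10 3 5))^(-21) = (0 2 6)(3 7 10)(4 11)(5 8 9)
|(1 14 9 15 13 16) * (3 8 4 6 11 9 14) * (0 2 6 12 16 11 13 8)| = |(0 2 6 13 11 9 15 8 4 12 16 1 3)| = 13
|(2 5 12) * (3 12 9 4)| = 6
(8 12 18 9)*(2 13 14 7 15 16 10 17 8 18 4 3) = (2 13 14 7 15 16 10 17 8 12 4 3)(9 18) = [0, 1, 13, 2, 3, 5, 6, 15, 12, 18, 17, 11, 4, 14, 7, 16, 10, 8, 9]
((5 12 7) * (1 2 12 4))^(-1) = (1 4 5 7 12 2)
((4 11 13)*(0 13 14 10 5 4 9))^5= (14)(0 9 13)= ((0 13 9)(4 11 14 10 5))^5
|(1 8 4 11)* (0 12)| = |(0 12)(1 8 4 11)| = 4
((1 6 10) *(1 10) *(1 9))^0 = (10)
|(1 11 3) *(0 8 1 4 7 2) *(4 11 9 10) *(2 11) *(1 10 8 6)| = 11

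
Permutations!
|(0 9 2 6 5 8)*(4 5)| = 7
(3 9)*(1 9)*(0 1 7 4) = [1, 9, 2, 7, 0, 5, 6, 4, 8, 3] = (0 1 9 3 7 4)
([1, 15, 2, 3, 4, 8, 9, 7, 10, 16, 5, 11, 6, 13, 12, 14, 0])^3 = [14, 12, 2, 3, 4, 5, 0, 7, 8, 1, 10, 11, 16, 13, 9, 6, 15]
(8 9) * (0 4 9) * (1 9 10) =(0 4 10 1 9 8) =[4, 9, 2, 3, 10, 5, 6, 7, 0, 8, 1]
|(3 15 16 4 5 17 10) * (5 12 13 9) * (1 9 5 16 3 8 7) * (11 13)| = |(1 9 16 4 12 11 13 5 17 10 8 7)(3 15)| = 12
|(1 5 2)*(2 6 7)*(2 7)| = 4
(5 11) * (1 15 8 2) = (1 15 8 2)(5 11) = [0, 15, 1, 3, 4, 11, 6, 7, 2, 9, 10, 5, 12, 13, 14, 8]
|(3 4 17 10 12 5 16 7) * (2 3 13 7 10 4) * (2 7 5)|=|(2 3 7 13 5 16 10 12)(4 17)|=8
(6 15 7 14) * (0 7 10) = (0 7 14 6 15 10) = [7, 1, 2, 3, 4, 5, 15, 14, 8, 9, 0, 11, 12, 13, 6, 10]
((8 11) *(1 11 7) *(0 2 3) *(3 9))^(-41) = (0 3 9 2)(1 7 8 11)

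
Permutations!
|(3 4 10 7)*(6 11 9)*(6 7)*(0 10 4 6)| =10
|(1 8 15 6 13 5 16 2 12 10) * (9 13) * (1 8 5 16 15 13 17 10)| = 12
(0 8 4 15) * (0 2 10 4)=(0 8)(2 10 4 15)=[8, 1, 10, 3, 15, 5, 6, 7, 0, 9, 4, 11, 12, 13, 14, 2]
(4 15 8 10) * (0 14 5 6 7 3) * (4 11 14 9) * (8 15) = (15)(0 9 4 8 10 11 14 5 6 7 3) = [9, 1, 2, 0, 8, 6, 7, 3, 10, 4, 11, 14, 12, 13, 5, 15]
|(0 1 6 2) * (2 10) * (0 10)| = |(0 1 6)(2 10)| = 6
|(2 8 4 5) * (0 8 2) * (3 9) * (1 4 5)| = |(0 8 5)(1 4)(3 9)| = 6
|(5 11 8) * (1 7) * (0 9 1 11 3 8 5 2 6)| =|(0 9 1 7 11 5 3 8 2 6)| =10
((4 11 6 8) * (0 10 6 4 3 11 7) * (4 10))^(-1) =(0 7 4)(3 8 6 10 11)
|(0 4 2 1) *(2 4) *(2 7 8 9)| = 6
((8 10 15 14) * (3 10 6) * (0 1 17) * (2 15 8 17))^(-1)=(0 17 14 15 2 1)(3 6 8 10)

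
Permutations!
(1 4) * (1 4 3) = (4)(1 3) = [0, 3, 2, 1, 4]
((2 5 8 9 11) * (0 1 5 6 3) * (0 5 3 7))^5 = ((0 1 3 5 8 9 11 2 6 7))^5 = (0 9)(1 11)(2 3)(5 6)(7 8)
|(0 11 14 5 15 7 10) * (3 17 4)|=21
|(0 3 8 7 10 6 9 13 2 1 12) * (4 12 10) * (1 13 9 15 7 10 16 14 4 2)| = |(0 3 8 10 6 15 7 2 13 1 16 14 4 12)| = 14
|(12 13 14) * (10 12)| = |(10 12 13 14)| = 4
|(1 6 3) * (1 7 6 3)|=4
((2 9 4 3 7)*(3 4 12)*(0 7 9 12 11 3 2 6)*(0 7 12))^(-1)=(0 2 12)(3 11 9)(6 7)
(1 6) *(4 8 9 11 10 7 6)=[0, 4, 2, 3, 8, 5, 1, 6, 9, 11, 7, 10]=(1 4 8 9 11 10 7 6)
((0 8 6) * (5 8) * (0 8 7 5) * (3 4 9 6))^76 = (3 4 9 6 8)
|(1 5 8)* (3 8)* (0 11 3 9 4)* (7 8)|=|(0 11 3 7 8 1 5 9 4)|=9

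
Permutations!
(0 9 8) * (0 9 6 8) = (0 6 8 9) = [6, 1, 2, 3, 4, 5, 8, 7, 9, 0]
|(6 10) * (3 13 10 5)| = 5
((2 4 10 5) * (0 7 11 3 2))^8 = ((0 7 11 3 2 4 10 5))^8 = (11)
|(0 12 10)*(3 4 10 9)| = 6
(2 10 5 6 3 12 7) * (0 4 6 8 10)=(0 4 6 3 12 7 2)(5 8 10)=[4, 1, 0, 12, 6, 8, 3, 2, 10, 9, 5, 11, 7]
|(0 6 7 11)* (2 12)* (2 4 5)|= |(0 6 7 11)(2 12 4 5)|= 4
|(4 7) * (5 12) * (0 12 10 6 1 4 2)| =|(0 12 5 10 6 1 4 7 2)| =9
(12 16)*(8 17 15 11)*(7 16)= [0, 1, 2, 3, 4, 5, 6, 16, 17, 9, 10, 8, 7, 13, 14, 11, 12, 15]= (7 16 12)(8 17 15 11)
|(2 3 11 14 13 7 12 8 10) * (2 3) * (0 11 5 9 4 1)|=13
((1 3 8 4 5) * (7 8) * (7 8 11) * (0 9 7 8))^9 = ((0 9 7 11 8 4 5 1 3))^9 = (11)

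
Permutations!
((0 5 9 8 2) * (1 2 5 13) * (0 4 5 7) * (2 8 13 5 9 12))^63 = ((0 5 12 2 4 9 13 1 8 7))^63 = (0 2 13 7 12 9 8 5 4 1)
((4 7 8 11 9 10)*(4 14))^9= ((4 7 8 11 9 10 14))^9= (4 8 9 14 7 11 10)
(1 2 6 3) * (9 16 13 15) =(1 2 6 3)(9 16 13 15) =[0, 2, 6, 1, 4, 5, 3, 7, 8, 16, 10, 11, 12, 15, 14, 9, 13]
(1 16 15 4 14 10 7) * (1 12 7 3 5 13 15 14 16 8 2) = (1 8 2)(3 5 13 15 4 16 14 10)(7 12) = [0, 8, 1, 5, 16, 13, 6, 12, 2, 9, 3, 11, 7, 15, 10, 4, 14]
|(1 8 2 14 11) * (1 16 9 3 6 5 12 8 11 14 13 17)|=12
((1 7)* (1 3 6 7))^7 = ((3 6 7))^7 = (3 6 7)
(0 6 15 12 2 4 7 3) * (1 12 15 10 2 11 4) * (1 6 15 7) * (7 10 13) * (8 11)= (0 15 10 2 6 13 7 3)(1 12 8 11 4)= [15, 12, 6, 0, 1, 5, 13, 3, 11, 9, 2, 4, 8, 7, 14, 10]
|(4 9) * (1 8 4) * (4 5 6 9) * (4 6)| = 6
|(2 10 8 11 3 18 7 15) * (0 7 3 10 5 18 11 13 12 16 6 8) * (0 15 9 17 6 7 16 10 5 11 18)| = |(0 16 7 9 17 6 8 13 12 10 15 2 11 5)(3 18)| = 14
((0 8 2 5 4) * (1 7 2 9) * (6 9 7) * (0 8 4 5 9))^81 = ((0 4 8 7 2 9 1 6))^81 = (0 4 8 7 2 9 1 6)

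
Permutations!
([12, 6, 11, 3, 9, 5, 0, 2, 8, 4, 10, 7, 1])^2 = (0 1)(2 7 11)(6 12)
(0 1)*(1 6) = (0 6 1) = [6, 0, 2, 3, 4, 5, 1]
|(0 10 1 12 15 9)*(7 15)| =|(0 10 1 12 7 15 9)| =7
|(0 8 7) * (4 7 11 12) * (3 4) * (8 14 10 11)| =|(0 14 10 11 12 3 4 7)| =8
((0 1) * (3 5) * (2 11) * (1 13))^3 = (13)(2 11)(3 5)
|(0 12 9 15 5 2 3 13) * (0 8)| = 9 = |(0 12 9 15 5 2 3 13 8)|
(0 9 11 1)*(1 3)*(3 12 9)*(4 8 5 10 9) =(0 3 1)(4 8 5 10 9 11 12) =[3, 0, 2, 1, 8, 10, 6, 7, 5, 11, 9, 12, 4]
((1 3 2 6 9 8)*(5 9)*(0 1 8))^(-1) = (0 9 5 6 2 3 1)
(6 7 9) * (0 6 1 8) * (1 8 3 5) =(0 6 7 9 8)(1 3 5) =[6, 3, 2, 5, 4, 1, 7, 9, 0, 8]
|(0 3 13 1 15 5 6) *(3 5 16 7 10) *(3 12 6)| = |(0 5 3 13 1 15 16 7 10 12 6)| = 11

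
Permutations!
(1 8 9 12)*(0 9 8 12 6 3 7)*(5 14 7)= [9, 12, 2, 5, 4, 14, 3, 0, 8, 6, 10, 11, 1, 13, 7]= (0 9 6 3 5 14 7)(1 12)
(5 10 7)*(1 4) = (1 4)(5 10 7) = [0, 4, 2, 3, 1, 10, 6, 5, 8, 9, 7]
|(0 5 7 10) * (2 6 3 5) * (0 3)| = |(0 2 6)(3 5 7 10)| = 12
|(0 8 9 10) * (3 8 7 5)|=|(0 7 5 3 8 9 10)|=7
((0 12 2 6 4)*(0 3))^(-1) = ((0 12 2 6 4 3))^(-1) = (0 3 4 6 2 12)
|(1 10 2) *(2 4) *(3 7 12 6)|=4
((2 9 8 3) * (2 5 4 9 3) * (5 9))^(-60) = ((2 3 9 8)(4 5))^(-60) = (9)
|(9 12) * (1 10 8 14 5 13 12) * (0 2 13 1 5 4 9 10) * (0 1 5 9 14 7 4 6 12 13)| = 14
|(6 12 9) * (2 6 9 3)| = |(2 6 12 3)| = 4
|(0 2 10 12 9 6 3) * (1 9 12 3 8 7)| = |(12)(0 2 10 3)(1 9 6 8 7)| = 20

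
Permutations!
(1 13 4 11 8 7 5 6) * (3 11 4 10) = (1 13 10 3 11 8 7 5 6) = [0, 13, 2, 11, 4, 6, 1, 5, 7, 9, 3, 8, 12, 10]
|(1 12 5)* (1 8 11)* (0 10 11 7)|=|(0 10 11 1 12 5 8 7)|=8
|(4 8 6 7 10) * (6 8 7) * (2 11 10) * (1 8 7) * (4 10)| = 6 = |(1 8 7 2 11 4)|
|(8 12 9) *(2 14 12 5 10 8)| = 12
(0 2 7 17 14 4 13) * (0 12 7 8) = [2, 1, 8, 3, 13, 5, 6, 17, 0, 9, 10, 11, 7, 12, 4, 15, 16, 14] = (0 2 8)(4 13 12 7 17 14)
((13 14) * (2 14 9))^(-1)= (2 9 13 14)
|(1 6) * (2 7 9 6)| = 5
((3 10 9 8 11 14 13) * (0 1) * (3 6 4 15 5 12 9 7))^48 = (4 13 11 9 5)(6 14 8 12 15)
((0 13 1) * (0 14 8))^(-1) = (0 8 14 1 13)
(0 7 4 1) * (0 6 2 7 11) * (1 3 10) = (0 11)(1 6 2 7 4 3 10) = [11, 6, 7, 10, 3, 5, 2, 4, 8, 9, 1, 0]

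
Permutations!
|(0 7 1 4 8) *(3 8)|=|(0 7 1 4 3 8)|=6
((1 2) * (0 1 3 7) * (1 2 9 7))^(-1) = ((0 2 3 1 9 7))^(-1) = (0 7 9 1 3 2)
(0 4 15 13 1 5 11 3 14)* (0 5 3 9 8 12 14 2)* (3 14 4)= (0 3 2)(1 14 5 11 9 8 12 4 15 13)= [3, 14, 0, 2, 15, 11, 6, 7, 12, 8, 10, 9, 4, 1, 5, 13]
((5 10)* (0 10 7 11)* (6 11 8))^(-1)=(0 11 6 8 7 5 10)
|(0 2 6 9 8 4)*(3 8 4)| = |(0 2 6 9 4)(3 8)| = 10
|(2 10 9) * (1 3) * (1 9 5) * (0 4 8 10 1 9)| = |(0 4 8 10 5 9 2 1 3)| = 9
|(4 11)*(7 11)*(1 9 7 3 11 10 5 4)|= |(1 9 7 10 5 4 3 11)|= 8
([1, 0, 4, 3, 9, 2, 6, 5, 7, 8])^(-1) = [1, 0, 5, 3, 2, 7, 6, 8, 9, 4]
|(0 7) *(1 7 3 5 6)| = 6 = |(0 3 5 6 1 7)|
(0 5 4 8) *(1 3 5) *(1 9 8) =(0 9 8)(1 3 5 4) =[9, 3, 2, 5, 1, 4, 6, 7, 0, 8]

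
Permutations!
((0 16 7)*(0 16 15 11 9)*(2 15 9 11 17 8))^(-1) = (0 9)(2 8 17 15)(7 16)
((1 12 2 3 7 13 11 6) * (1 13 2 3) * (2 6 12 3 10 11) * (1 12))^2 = (1 7 13 12 11 3 6 2 10)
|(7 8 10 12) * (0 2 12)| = |(0 2 12 7 8 10)| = 6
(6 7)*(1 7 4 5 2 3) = (1 7 6 4 5 2 3) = [0, 7, 3, 1, 5, 2, 4, 6]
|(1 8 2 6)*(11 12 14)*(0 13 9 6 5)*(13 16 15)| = |(0 16 15 13 9 6 1 8 2 5)(11 12 14)| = 30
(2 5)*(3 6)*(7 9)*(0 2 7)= (0 2 5 7 9)(3 6)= [2, 1, 5, 6, 4, 7, 3, 9, 8, 0]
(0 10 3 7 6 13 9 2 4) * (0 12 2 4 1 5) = [10, 5, 1, 7, 12, 0, 13, 6, 8, 4, 3, 11, 2, 9] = (0 10 3 7 6 13 9 4 12 2 1 5)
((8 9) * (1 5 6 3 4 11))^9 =((1 5 6 3 4 11)(8 9))^9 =(1 3)(4 5)(6 11)(8 9)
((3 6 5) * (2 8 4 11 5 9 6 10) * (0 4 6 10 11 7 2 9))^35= (0 6 8 2 7 4)(3 5 11)(9 10)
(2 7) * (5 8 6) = (2 7)(5 8 6) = [0, 1, 7, 3, 4, 8, 5, 2, 6]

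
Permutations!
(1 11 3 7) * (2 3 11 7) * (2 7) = (11)(1 2 3 7) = [0, 2, 3, 7, 4, 5, 6, 1, 8, 9, 10, 11]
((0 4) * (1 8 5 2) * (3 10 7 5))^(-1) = ((0 4)(1 8 3 10 7 5 2))^(-1) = (0 4)(1 2 5 7 10 3 8)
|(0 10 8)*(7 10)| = 4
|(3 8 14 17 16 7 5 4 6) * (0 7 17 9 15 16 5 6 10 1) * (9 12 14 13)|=|(0 7 6 3 8 13 9 15 16 17 5 4 10 1)(12 14)|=14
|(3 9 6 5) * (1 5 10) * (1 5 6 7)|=|(1 6 10 5 3 9 7)|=7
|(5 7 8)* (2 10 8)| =5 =|(2 10 8 5 7)|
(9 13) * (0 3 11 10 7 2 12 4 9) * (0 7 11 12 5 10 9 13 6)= [3, 1, 5, 12, 13, 10, 0, 2, 8, 6, 11, 9, 4, 7]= (0 3 12 4 13 7 2 5 10 11 9 6)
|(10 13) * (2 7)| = |(2 7)(10 13)| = 2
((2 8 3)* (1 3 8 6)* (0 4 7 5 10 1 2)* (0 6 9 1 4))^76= ((1 3 6 2 9)(4 7 5 10))^76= (10)(1 3 6 2 9)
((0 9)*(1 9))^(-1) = (0 9 1)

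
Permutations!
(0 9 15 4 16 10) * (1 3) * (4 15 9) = (0 4 16 10)(1 3) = [4, 3, 2, 1, 16, 5, 6, 7, 8, 9, 0, 11, 12, 13, 14, 15, 10]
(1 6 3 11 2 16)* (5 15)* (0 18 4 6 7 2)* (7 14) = (0 18 4 6 3 11)(1 14 7 2 16)(5 15) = [18, 14, 16, 11, 6, 15, 3, 2, 8, 9, 10, 0, 12, 13, 7, 5, 1, 17, 4]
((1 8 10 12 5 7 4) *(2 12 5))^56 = ((1 8 10 5 7 4)(2 12))^56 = (12)(1 10 7)(4 8 5)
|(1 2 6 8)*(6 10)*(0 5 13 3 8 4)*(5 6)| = |(0 6 4)(1 2 10 5 13 3 8)| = 21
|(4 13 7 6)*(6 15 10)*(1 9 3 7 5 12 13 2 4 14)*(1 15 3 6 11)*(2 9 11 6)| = 12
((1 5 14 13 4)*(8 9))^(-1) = (1 4 13 14 5)(8 9)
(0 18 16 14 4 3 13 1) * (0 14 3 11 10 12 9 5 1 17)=(0 18 16 3 13 17)(1 14 4 11 10 12 9 5)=[18, 14, 2, 13, 11, 1, 6, 7, 8, 5, 12, 10, 9, 17, 4, 15, 3, 0, 16]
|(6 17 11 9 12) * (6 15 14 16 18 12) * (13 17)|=5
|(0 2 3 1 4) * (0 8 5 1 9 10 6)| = |(0 2 3 9 10 6)(1 4 8 5)| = 12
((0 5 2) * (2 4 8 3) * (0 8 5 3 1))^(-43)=(0 2 1 3 8)(4 5)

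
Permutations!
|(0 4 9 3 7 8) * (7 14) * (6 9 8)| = 15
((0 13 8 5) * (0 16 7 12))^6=((0 13 8 5 16 7 12))^6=(0 12 7 16 5 8 13)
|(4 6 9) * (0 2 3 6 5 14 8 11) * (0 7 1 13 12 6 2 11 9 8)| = |(0 11 7 1 13 12 6 8 9 4 5 14)(2 3)| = 12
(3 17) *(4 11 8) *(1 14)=[0, 14, 2, 17, 11, 5, 6, 7, 4, 9, 10, 8, 12, 13, 1, 15, 16, 3]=(1 14)(3 17)(4 11 8)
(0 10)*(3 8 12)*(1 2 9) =(0 10)(1 2 9)(3 8 12) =[10, 2, 9, 8, 4, 5, 6, 7, 12, 1, 0, 11, 3]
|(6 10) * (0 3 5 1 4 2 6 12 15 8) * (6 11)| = |(0 3 5 1 4 2 11 6 10 12 15 8)| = 12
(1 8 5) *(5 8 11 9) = [0, 11, 2, 3, 4, 1, 6, 7, 8, 5, 10, 9] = (1 11 9 5)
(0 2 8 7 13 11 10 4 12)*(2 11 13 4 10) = (13)(0 11 2 8 7 4 12) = [11, 1, 8, 3, 12, 5, 6, 4, 7, 9, 10, 2, 0, 13]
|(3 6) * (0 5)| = |(0 5)(3 6)| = 2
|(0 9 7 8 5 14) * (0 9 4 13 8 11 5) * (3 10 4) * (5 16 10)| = 12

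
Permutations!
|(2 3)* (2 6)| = 3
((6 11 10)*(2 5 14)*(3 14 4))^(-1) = (2 14 3 4 5)(6 10 11)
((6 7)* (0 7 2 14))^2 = (0 6 14 7 2)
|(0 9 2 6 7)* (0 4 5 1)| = |(0 9 2 6 7 4 5 1)| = 8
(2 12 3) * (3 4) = (2 12 4 3) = [0, 1, 12, 2, 3, 5, 6, 7, 8, 9, 10, 11, 4]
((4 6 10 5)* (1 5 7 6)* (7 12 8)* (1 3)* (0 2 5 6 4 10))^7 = (0 4 10 6 7 5 1 8 2 3 12) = ((0 2 5 10 12 8 7 4 3 1 6))^7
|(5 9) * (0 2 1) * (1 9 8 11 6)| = |(0 2 9 5 8 11 6 1)| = 8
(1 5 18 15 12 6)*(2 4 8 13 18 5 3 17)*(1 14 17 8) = (1 3 8 13 18 15 12 6 14 17 2 4) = [0, 3, 4, 8, 1, 5, 14, 7, 13, 9, 10, 11, 6, 18, 17, 12, 16, 2, 15]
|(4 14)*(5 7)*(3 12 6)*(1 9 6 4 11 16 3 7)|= |(1 9 6 7 5)(3 12 4 14 11 16)|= 30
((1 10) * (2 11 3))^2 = ((1 10)(2 11 3))^2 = (2 3 11)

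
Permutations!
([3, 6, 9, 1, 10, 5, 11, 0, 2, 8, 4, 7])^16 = [11, 0, 9, 7, 4, 5, 3, 6, 2, 8, 10, 1]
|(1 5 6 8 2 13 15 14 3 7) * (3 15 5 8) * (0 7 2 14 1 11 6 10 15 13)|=|(0 7 11 6 3 2)(1 8 14 13 5 10 15)|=42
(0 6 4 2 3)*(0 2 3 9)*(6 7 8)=[7, 1, 9, 2, 3, 5, 4, 8, 6, 0]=(0 7 8 6 4 3 2 9)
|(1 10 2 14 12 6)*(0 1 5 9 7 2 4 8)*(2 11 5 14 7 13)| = 30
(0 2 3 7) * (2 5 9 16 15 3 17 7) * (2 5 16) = (0 16 15 3 5 9 2 17 7) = [16, 1, 17, 5, 4, 9, 6, 0, 8, 2, 10, 11, 12, 13, 14, 3, 15, 7]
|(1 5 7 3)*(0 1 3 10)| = |(0 1 5 7 10)| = 5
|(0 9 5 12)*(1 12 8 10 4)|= |(0 9 5 8 10 4 1 12)|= 8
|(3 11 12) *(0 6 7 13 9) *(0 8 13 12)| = |(0 6 7 12 3 11)(8 13 9)| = 6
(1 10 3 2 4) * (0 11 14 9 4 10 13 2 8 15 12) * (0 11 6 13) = (0 6 13 2 10 3 8 15 12 11 14 9 4 1) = [6, 0, 10, 8, 1, 5, 13, 7, 15, 4, 3, 14, 11, 2, 9, 12]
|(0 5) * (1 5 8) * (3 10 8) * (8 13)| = |(0 3 10 13 8 1 5)| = 7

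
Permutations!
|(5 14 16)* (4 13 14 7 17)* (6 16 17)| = 4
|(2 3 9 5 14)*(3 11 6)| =7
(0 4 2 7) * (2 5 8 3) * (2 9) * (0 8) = [4, 1, 7, 9, 5, 0, 6, 8, 3, 2] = (0 4 5)(2 7 8 3 9)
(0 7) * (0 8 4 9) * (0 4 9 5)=(0 7 8 9 4 5)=[7, 1, 2, 3, 5, 0, 6, 8, 9, 4]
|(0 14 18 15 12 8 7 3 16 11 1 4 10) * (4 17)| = 14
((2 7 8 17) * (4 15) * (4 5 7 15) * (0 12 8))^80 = ((0 12 8 17 2 15 5 7))^80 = (17)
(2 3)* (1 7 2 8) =[0, 7, 3, 8, 4, 5, 6, 2, 1] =(1 7 2 3 8)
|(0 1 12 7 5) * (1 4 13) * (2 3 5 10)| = |(0 4 13 1 12 7 10 2 3 5)| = 10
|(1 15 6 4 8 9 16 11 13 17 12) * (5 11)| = 12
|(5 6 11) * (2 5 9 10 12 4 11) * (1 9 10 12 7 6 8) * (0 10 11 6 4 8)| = 28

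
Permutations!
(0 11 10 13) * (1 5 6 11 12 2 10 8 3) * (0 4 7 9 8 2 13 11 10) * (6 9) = [12, 5, 0, 1, 7, 9, 10, 6, 3, 8, 11, 2, 13, 4] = (0 12 13 4 7 6 10 11 2)(1 5 9 8 3)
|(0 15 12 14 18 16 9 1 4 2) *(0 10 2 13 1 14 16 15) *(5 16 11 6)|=|(1 4 13)(2 10)(5 16 9 14 18 15 12 11 6)|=18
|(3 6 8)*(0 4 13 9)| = |(0 4 13 9)(3 6 8)| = 12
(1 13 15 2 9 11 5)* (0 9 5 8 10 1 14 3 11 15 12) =(0 9 15 2 5 14 3 11 8 10 1 13 12) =[9, 13, 5, 11, 4, 14, 6, 7, 10, 15, 1, 8, 0, 12, 3, 2]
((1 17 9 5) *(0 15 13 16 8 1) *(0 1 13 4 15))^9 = ((1 17 9 5)(4 15)(8 13 16))^9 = (1 17 9 5)(4 15)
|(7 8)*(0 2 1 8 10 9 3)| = 8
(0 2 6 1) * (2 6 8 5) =(0 6 1)(2 8 5) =[6, 0, 8, 3, 4, 2, 1, 7, 5]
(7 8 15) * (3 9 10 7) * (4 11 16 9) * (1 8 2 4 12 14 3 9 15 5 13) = (1 8 5 13)(2 4 11 16 15 9 10 7)(3 12 14) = [0, 8, 4, 12, 11, 13, 6, 2, 5, 10, 7, 16, 14, 1, 3, 9, 15]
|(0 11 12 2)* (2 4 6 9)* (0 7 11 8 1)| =21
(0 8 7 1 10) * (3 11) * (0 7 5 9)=[8, 10, 2, 11, 4, 9, 6, 1, 5, 0, 7, 3]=(0 8 5 9)(1 10 7)(3 11)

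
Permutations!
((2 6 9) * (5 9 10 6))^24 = ((2 5 9)(6 10))^24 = (10)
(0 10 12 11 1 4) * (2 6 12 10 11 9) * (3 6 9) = (0 11 1 4)(2 9)(3 6 12) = [11, 4, 9, 6, 0, 5, 12, 7, 8, 2, 10, 1, 3]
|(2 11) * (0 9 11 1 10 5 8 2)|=15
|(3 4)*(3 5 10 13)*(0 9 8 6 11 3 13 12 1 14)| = 12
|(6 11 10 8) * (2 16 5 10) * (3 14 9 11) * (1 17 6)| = |(1 17 6 3 14 9 11 2 16 5 10 8)| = 12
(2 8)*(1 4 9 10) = [0, 4, 8, 3, 9, 5, 6, 7, 2, 10, 1] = (1 4 9 10)(2 8)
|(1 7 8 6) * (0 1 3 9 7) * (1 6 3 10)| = 4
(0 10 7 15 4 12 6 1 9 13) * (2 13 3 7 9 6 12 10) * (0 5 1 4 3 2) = (1 6 4 10 9 2 13 5)(3 7 15) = [0, 6, 13, 7, 10, 1, 4, 15, 8, 2, 9, 11, 12, 5, 14, 3]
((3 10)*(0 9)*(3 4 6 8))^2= (3 4 8 10 6)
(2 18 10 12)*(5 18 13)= (2 13 5 18 10 12)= [0, 1, 13, 3, 4, 18, 6, 7, 8, 9, 12, 11, 2, 5, 14, 15, 16, 17, 10]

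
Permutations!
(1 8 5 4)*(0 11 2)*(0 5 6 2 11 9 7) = (11)(0 9 7)(1 8 6 2 5 4) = [9, 8, 5, 3, 1, 4, 2, 0, 6, 7, 10, 11]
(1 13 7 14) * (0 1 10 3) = (0 1 13 7 14 10 3) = [1, 13, 2, 0, 4, 5, 6, 14, 8, 9, 3, 11, 12, 7, 10]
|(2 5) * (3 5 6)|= 4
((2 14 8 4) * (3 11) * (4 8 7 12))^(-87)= (2 12 14 4 7)(3 11)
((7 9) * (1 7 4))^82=((1 7 9 4))^82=(1 9)(4 7)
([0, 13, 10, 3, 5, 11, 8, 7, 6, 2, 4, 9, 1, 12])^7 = [0, 13, 10, 3, 5, 11, 8, 7, 6, 2, 4, 9, 1, 12]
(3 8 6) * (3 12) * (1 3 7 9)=(1 3 8 6 12 7 9)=[0, 3, 2, 8, 4, 5, 12, 9, 6, 1, 10, 11, 7]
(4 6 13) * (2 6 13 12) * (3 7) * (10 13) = (2 6 12)(3 7)(4 10 13) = [0, 1, 6, 7, 10, 5, 12, 3, 8, 9, 13, 11, 2, 4]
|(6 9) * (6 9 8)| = |(9)(6 8)| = 2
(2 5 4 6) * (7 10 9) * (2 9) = (2 5 4 6 9 7 10) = [0, 1, 5, 3, 6, 4, 9, 10, 8, 7, 2]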